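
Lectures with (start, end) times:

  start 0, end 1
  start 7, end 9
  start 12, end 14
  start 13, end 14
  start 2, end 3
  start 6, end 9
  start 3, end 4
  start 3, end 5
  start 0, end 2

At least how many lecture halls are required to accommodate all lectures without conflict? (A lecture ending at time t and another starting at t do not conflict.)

2

Events (time:±→running): 0:+→1 0:+→2 … peak 2.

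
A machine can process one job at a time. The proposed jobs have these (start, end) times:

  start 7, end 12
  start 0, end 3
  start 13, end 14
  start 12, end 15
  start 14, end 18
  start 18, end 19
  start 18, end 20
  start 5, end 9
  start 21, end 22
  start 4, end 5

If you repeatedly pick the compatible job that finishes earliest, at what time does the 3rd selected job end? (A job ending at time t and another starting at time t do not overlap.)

Greedy by earliest finish: after sorting by end time, pick each interval compatible with the last pick.
Sorted by end: (0,3)  (4,5)  (5,9)  (7,12)  (13,14)  (12,15)  (14,18)  (18,19)  (18,20)  (21,22)
take (0,3); take (4,5); take (5,9); take (13,14); skip (12,15); take (14,18); take (18,19); take (21,22).
Selected: (0,3) (4,5) (5,9) (13,14) (14,18) (18,19) (21,22)

9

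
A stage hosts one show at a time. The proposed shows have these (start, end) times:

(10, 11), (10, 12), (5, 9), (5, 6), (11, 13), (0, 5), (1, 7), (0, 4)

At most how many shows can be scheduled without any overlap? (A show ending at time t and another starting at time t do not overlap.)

Sorted by end: (0,4)  (0,5)  (5,6)  (1,7)  (5,9)  (10,11)  (10,12)  (11,13)
take (0,4); take (5,6); skip (5,9); take (10,11); skip (10,12); take (11,13).
Selected 4 shows.

4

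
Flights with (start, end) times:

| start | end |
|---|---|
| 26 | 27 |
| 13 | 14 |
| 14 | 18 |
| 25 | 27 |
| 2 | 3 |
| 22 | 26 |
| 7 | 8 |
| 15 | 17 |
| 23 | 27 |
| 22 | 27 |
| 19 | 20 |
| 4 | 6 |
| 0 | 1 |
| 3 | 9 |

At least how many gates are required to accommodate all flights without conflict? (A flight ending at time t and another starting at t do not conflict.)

Events (time:±→running): 0:+→1 1:-→0 2:+→1 3:-→0 3:+→1 4:+→2 6:-→1 7:+→2 8:-→1 9:-→0 13:+→1 14:-→0 14:+→1 15:+→2 17:-→1 18:-→0 19:+→1 20:-→0 22:+→1 22:+→2 23:+→3 25:+→4 … peak 4.

4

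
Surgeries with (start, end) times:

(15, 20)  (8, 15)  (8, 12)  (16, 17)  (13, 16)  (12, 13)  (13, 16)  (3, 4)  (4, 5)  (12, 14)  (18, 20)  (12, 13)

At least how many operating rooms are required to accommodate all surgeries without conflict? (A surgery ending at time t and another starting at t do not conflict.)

Count concurrent intervals with a sweep; the peak is the room count.
Events (time:±→running): 3:+→1 4:-→0 4:+→1 5:-→0 8:+→1 8:+→2 12:-→1 12:+→2 12:+→3 12:+→4 … peak 4.

4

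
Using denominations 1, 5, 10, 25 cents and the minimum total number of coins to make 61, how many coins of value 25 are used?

Use the largest denomination that fits, subtract, and repeat.
61 − 2×25→11 − 1×10→1 − 1×1→0
Count of 25: 2

2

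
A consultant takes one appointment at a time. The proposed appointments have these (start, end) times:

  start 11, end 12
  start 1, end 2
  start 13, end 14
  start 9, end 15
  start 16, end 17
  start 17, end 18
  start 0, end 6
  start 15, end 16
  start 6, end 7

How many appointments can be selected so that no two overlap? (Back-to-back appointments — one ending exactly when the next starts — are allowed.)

Sorted by end: (1,2)  (0,6)  (6,7)  (11,12)  (13,14)  (9,15)  (15,16)  (16,17)  (17,18)
take (1,2); take (6,7); take (11,12); take (13,14); skip (9,15); take (15,16); take (16,17); take (17,18).
Selected 7 appointments.

7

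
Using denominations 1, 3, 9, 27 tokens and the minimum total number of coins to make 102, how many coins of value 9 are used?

Use the largest denomination that fits, subtract, and repeat.
102 − 3×27→21 − 2×9→3 − 1×3→0
Count of 9: 2

2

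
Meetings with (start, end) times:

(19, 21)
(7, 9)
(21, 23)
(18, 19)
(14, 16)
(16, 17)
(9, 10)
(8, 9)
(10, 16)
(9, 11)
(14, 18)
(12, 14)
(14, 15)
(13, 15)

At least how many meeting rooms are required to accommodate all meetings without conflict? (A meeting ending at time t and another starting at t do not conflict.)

5

starts: [7, 8, 9, 9, 10, 12, 13, 14, 14, 14, 16, 18, 19, 21]
ends:   [9, 9, 10, 11, 14, 15, 15, 16, 16, 17, 18, 19, 21, 23]
s7→1 s8→2 e9→1 e9→0 s9→1 s9→2 e10→1 s10→2 e11→1 s12→2 s13→3 e14→2 s14→3 s14→4 s14→5  — peak 5.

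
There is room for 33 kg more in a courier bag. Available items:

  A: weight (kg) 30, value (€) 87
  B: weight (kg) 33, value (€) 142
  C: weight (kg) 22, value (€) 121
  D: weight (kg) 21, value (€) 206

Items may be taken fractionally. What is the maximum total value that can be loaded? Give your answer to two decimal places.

Sort by value per unit weight and fill in that order.
Ratios (sorted): D 9.81, C 5.50, B 4.30, A 2.90
take D (21 @ 206); take 12/22 of C → 66.00. Capacity used 33/33.
Total value = 272.00

272.00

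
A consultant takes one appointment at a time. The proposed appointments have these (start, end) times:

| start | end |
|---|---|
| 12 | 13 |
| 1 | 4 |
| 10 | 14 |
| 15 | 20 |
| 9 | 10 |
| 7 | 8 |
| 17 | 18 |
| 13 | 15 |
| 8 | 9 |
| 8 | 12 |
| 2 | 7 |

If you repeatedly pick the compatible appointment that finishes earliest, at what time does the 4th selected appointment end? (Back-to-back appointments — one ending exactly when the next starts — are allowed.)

Order by finish time; keep every interval that doesn't clash with the previous kept one.
Sorted by end: (1,4)  (2,7)  (7,8)  (8,9)  (9,10)  (8,12)  (12,13)  (10,14)  (13,15)  (17,18)  (15,20)
take (1,4); take (7,8); take (8,9); take (9,10); take (12,13); take (13,15); take (17,18).
Selected: (1,4) (7,8) (8,9) (9,10) (12,13) (13,15) (17,18)

10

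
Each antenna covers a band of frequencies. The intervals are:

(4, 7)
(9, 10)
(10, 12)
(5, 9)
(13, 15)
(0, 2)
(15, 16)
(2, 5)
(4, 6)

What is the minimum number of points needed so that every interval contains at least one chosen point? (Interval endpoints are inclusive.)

4

Sort by right endpoint; whenever an interval is uncovered, place a point at its right end.
Sorted: [0,2] [2,5] [4,6] [4,7] [5,9] [9,10] [10,12] [13,15] [15,16]
{[0,2],[2,5]} hit by 2; {[4,6],[4,7],[5,9]} hit by 6; {[9,10],[10,12]} hit by 10; {[13,15],[15,16]} hit by 15.
Points: 2, 6, 10, 15 (4 total).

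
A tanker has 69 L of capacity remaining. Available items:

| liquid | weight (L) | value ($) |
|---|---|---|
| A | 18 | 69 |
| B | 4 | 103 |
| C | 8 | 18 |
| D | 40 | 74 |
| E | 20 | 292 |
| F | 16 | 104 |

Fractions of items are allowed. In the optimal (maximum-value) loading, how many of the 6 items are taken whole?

5

Sort by value per unit weight and fill in that order.
Ratios (sorted): B 25.75, E 14.60, F 6.50, A 3.83, C 2.25, D 1.85
take B (4 @ 103); take E (20 @ 292); take F (16 @ 104); take A (18 @ 69); take C (8 @ 18); take 3/40 of D → 5.55. Capacity used 69/69.
5 item(s) taken whole; one partial (take 3/40 of D).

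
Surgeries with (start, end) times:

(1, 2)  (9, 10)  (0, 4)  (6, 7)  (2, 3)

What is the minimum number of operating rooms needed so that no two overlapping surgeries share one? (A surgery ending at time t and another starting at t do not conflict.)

Events (time:±→running): 0:+→1 1:+→2 … peak 2.

2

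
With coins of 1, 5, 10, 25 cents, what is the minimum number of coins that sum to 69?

69 = 2×25 + 1×10 + 1×5 + 4×1
Total coins = 2 + 1 + 1 + 4 = 8

8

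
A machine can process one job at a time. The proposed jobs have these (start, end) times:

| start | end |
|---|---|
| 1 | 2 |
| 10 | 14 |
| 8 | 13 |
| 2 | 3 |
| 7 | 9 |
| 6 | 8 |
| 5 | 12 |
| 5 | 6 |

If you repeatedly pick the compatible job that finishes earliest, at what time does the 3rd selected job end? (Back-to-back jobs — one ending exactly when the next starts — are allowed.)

Sorted by end: (1,2)  (2,3)  (5,6)  (6,8)  (7,9)  (5,12)  (8,13)  (10,14)
take (1,2); take (2,3); take (5,6); take (6,8); take (8,13).
Selected: (1,2) (2,3) (5,6) (6,8) (8,13)

6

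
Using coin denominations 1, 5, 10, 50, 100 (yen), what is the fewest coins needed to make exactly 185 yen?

6

Use the largest denomination that fits, subtract, and repeat.
185 − 1×100→85 − 1×50→35 − 3×10→5 − 1×5→0
Total coins = 1 + 1 + 3 + 1 = 6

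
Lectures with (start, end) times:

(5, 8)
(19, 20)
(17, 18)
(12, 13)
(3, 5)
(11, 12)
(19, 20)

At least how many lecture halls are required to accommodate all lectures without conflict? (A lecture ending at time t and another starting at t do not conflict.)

Events (time:±→running): 3:+→1 5:-→0 5:+→1 8:-→0 11:+→1 12:-→0 12:+→1 13:-→0 17:+→1 18:-→0 19:+→1 19:+→2 … peak 2.

2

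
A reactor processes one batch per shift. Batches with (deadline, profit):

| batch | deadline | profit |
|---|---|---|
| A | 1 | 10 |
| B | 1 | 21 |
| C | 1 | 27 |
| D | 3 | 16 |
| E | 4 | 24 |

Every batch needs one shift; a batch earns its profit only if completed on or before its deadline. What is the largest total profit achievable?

67

Profit order: C=27 E=24 B=21 D=16 A=10
Assign: C→slot 1, E→slot 4, B skipped, D→slot 3, A skipped.
Slots: [1:C] [3:D] [4:E]
Profit = 27 + 16 + 24 = 67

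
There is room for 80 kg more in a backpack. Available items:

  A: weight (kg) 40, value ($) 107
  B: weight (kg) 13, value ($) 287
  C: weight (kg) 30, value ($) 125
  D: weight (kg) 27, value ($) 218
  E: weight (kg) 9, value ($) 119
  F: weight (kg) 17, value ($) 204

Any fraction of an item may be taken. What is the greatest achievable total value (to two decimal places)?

886.33

Order: B (287/13=22.08) > E (119/9=13.22) > F (204/17=12.00) > D (218/27=8.07) > C (125/30=4.17) > A (107/40=2.67)
Fill: take B (13 @ 287) → take E (9 @ 119) → take F (17 @ 204) → take D (27 @ 218) → take 14/30 of C → 58.33; 80/80 used.
Total value = 886.33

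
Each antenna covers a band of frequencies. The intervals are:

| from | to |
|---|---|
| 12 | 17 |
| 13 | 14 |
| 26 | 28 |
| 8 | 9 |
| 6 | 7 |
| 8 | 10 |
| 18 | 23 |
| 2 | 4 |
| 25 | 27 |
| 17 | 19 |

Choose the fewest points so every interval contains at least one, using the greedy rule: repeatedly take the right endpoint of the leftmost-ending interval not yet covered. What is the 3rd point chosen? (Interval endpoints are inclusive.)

Sort by right endpoint; whenever an interval is uncovered, place a point at its right end.
Sorted: [2,4] [6,7] [8,9] [8,10] [13,14] [12,17] [17,19] [18,23] [25,27] [26,28]
{[2,4]} hit by 4; {[6,7]} hit by 7; {[8,9],[8,10]} hit by 9; {[13,14],[12,17]} hit by 14; {[17,19],[18,23]} hit by 19; {[25,27],[26,28]} hit by 27.
Points: 4, 7, 9, 14, 19, 27 (6 total).

9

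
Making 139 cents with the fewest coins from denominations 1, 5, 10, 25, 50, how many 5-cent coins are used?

139 = 2×50 + 1×25 + 1×10 + 4×1
Count of 5: 0

0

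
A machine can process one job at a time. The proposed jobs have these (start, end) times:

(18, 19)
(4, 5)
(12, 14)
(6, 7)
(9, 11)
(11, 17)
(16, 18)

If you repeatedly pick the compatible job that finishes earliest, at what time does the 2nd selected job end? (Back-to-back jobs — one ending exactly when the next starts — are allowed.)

Greedy by earliest finish: after sorting by end time, pick each interval compatible with the last pick.
Sorted by end: (4,5)  (6,7)  (9,11)  (12,14)  (11,17)  (16,18)  (18,19)
take (4,5); take (6,7); take (9,11); take (12,14); take (16,18); take (18,19).
Selected: (4,5) (6,7) (9,11) (12,14) (16,18) (18,19)

7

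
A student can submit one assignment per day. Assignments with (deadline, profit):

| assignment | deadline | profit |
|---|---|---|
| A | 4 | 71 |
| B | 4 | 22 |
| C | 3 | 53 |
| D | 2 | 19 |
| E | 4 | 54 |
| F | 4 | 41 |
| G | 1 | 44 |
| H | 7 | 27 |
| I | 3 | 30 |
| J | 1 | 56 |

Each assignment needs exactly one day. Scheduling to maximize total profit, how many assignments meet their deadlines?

5

Sort by profit descending; place each in the latest free slot ≤ its deadline.
Profit order: A=71 J=56 E=54 C=53 G=44 F=41 I=30 H=27 B=22 D=19
Assign: A→slot 4, J→slot 1, E→slot 3, C→slot 2, G skipped, F skipped, I skipped, H→slot 7, B skipped, D skipped.
Slots: [1:J] [2:C] [3:E] [4:A] [7:H]
5 of 10 scheduled.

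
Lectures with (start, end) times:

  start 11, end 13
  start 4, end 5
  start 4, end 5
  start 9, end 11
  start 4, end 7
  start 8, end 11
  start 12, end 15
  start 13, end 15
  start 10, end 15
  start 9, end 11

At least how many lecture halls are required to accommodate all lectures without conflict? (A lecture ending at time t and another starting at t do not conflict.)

The answer is the maximum number of intervals overlapping at any instant.
starts: [4, 4, 4, 8, 9, 9, 10, 11, 12, 13]
ends:   [5, 5, 7, 11, 11, 11, 13, 15, 15, 15]
s4→1 s4→2 s4→3 e5→2 e5→1 e7→0 s8→1 s9→2 s9→3 s10→4  — peak 4.

4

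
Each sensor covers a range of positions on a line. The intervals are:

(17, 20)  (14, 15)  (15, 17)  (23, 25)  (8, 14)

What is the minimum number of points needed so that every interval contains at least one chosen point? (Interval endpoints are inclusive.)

3

Sort by right endpoint; whenever an interval is uncovered, place a point at its right end.
Sorted: [8,14] [14,15] [15,17] [17,20] [23,25]
{[8,14],[14,15]} hit by 14; {[15,17],[17,20]} hit by 17; {[23,25]} hit by 25.
Points: 14, 17, 25 (3 total).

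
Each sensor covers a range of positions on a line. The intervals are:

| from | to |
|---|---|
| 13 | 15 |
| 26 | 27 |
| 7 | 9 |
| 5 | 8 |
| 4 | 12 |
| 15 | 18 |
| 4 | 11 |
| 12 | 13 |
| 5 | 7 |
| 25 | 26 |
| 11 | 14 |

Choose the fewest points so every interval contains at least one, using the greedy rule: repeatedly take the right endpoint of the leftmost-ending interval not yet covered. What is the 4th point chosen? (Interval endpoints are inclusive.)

26

Process intervals by earliest right end; each time one isn't hit yet, stab at its right endpoint.
Sorted: [5,7] [5,8] [7,9] [4,11] [4,12] [12,13] [11,14] [13,15] [15,18] [25,26] [26,27]
{[5,7],[5,8],[7,9],[4,11],[4,12]} hit by 7; {[12,13],[11,14],[13,15]} hit by 13; {[15,18]} hit by 18; {[25,26],[26,27]} hit by 26.
Points: 7, 13, 18, 26 (4 total).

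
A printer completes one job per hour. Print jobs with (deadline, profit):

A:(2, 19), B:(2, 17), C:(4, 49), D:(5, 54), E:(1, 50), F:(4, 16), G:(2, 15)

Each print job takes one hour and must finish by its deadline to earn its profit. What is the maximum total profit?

Take jobs in profit order; each goes to the latest open slot no later than its deadline.
Profit order: D=54 E=50 C=49 A=19 B=17 F=16 G=15
Assign: D→slot 5, E→slot 1, C→slot 4, A→slot 2, B skipped, F→slot 3, G skipped.
Slots: [1:E] [2:A] [3:F] [4:C] [5:D]
Profit = 50 + 19 + 16 + 49 + 54 = 188

188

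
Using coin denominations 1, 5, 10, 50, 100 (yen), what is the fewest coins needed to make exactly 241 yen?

241 = 2×100 + 4×10 + 1×1
Total coins = 2 + 4 + 1 = 7

7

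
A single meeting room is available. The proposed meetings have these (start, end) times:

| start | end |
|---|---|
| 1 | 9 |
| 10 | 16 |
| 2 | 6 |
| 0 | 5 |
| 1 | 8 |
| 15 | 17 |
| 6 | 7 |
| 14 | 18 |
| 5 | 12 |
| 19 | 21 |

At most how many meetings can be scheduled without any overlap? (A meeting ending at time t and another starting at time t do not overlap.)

4

Order by finish time; keep every interval that doesn't clash with the previous kept one.
Sorted by end: (0,5)  (2,6)  (6,7)  (1,8)  (1,9)  (5,12)  (10,16)  (15,17)  (14,18)  (19,21)
take (0,5); take (6,7); take (10,16); skip (15,17); skip (14,18); take (19,21).
Selected 4 meetings.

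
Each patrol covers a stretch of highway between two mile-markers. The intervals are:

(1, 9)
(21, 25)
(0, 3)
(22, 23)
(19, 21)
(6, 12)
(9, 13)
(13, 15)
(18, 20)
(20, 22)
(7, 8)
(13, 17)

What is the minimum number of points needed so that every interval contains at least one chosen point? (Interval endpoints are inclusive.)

By right end: [0,3]  [7,8]  [1,9]  [6,12]  [9,13]  [13,15]  [13,17]  [18,20]  [19,21]  [20,22]  [22,23]  [21,25]
[0,3] uncovered → point at 3; [7,8] uncovered → point at 8; [9,13] uncovered → point at 13; [18,20] uncovered → point at 20; [22,23] uncovered → point at 23.
Points: 3, 8, 13, 20, 23 (5 total).

5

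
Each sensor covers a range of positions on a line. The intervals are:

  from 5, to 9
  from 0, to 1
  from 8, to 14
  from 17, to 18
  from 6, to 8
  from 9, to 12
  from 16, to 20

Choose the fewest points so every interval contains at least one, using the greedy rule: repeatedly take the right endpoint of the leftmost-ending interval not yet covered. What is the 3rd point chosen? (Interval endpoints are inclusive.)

12

Sorted: [0,1] [6,8] [5,9] [9,12] [8,14] [17,18] [16,20]
{[0,1]} hit by 1; {[6,8],[5,9]} hit by 8; {[9,12],[8,14]} hit by 12; {[17,18],[16,20]} hit by 18.
Points: 1, 8, 12, 18 (4 total).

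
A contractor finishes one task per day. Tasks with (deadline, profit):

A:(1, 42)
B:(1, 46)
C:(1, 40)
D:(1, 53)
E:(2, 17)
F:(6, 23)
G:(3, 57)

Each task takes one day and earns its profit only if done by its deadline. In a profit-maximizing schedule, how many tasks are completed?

By profit: G(d3,57), D(d1,53), B(d1,46), A(d1,42), C(d1,40), F(d6,23), E(d2,17)
G→slot 3; D→slot 1; B skipped; A skipped; C skipped; F→slot 6; E→slot 2.
4 of 7 scheduled.

4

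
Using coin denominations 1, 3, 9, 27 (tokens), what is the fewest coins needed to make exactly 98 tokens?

8

Greedy: take as many of the largest coin as possible, then repeat with the remainder.
98 = 3×27 + 1×9 + 2×3 + 2×1
Total coins = 3 + 1 + 2 + 2 = 8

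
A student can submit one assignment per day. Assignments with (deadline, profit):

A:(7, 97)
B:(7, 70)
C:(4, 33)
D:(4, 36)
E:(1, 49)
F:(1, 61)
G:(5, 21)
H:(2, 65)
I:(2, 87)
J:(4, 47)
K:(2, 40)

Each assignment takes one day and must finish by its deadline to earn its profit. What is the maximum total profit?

Take jobs in profit order; each goes to the latest open slot no later than its deadline.
By profit: A(d7,97), I(d2,87), B(d7,70), H(d2,65), F(d1,61), E(d1,49), J(d4,47), K(d2,40), D(d4,36), C(d4,33), G(d5,21)
A→slot 7; I→slot 2; B→slot 6; H→slot 1; F skipped; E skipped; J→slot 4; K skipped; D→slot 3; C skipped; G→slot 5.
Profit = 65 + 87 + 36 + 47 + 21 + 70 + 97 = 423

423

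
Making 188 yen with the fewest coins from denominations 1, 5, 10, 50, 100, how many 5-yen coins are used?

Greedy: take as many of the largest coin as possible, then repeat with the remainder.
188 = 1×100 + 1×50 + 3×10 + 1×5 + 3×1
Count of 5: 1

1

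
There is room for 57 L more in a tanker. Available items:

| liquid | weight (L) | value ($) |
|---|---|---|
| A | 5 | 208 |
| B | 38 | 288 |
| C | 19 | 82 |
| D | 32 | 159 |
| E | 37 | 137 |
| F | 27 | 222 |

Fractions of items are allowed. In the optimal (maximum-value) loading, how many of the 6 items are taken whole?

Sort by value per unit weight and fill in that order.
Order: A (208/5=41.60) > F (222/27=8.22) > B (288/38=7.58) > D (159/32=4.97) > C (82/19=4.32) > E (137/37=3.70)
Fill: take A (5 @ 208) → take F (27 @ 222) → take 25/38 of B → 189.47; 57/57 used.
2 item(s) taken whole; one partial (take 25/38 of B).

2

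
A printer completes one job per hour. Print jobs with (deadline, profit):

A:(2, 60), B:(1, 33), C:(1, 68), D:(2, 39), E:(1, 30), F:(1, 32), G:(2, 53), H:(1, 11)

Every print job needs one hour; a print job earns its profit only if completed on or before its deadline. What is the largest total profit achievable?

By profit: C(d1,68), A(d2,60), G(d2,53), D(d2,39), B(d1,33), F(d1,32), E(d1,30), H(d1,11)
C→slot 1; A→slot 2; G skipped; D skipped; B skipped; F skipped; E skipped; H skipped.
Profit = 68 + 60 = 128

128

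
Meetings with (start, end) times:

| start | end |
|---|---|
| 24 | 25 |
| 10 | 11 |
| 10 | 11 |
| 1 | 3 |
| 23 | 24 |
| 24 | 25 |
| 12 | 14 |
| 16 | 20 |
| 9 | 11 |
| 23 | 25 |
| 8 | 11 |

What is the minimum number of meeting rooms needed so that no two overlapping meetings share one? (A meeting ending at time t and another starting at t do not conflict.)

4

Count concurrent intervals with a sweep; the peak is the room count.
starts: [1, 8, 9, 10, 10, 12, 16, 23, 23, 24, 24]
ends:   [3, 11, 11, 11, 11, 14, 20, 24, 25, 25, 25]
s1→1 e3→0 s8→1 s9→2 s10→3 s10→4  — peak 4.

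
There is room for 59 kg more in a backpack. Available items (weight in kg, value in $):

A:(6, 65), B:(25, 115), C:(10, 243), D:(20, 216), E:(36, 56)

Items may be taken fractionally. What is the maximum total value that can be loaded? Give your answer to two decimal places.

Greedy by value/weight ratio, highest first.
Ratios (sorted): C 24.30, A 10.83, D 10.80, B 4.60, E 1.56
take C (10 @ 243); take A (6 @ 65); take D (20 @ 216); take 23/25 of B → 105.80. Capacity used 59/59.
Total value = 629.80

629.80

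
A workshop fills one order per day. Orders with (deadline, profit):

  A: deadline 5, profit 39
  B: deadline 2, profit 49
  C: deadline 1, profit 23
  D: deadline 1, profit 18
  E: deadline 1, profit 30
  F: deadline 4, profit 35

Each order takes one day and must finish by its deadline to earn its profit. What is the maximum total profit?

153

Take jobs in profit order; each goes to the latest open slot no later than its deadline.
By profit: B(d2,49), A(d5,39), F(d4,35), E(d1,30), C(d1,23), D(d1,18)
B→slot 2; A→slot 5; F→slot 4; E→slot 1; C skipped; D skipped.
Profit = 30 + 49 + 35 + 39 = 153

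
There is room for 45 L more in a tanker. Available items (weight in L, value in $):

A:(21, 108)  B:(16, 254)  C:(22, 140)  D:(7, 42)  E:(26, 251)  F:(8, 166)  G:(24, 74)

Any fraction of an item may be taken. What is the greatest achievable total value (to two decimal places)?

Greedy by value/weight ratio, highest first.
Ratios (sorted): F 20.75, B 15.88, E 9.65, C 6.36, D 6.00, A 5.14, G 3.08
take F (8 @ 166); take B (16 @ 254); take 21/26 of E → 202.73. Capacity used 45/45.
Total value = 622.73

622.73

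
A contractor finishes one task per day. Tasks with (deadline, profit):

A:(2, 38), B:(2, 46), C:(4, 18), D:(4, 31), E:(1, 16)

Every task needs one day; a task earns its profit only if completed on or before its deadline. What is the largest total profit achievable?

Profit order: B=46 A=38 D=31 C=18 E=16
Assign: B→slot 2, A→slot 1, D→slot 4, C→slot 3, E skipped.
Slots: [1:A] [2:B] [3:C] [4:D]
Profit = 38 + 46 + 18 + 31 = 133

133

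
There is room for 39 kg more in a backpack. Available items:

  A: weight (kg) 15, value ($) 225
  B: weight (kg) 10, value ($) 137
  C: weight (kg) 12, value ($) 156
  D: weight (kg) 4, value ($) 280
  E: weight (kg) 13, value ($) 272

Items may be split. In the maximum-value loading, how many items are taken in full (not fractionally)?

Order: D (280/4=70.00) > E (272/13=20.92) > A (225/15=15.00) > B (137/10=13.70) > C (156/12=13.00)
Fill: take D (4 @ 280) → take E (13 @ 272) → take A (15 @ 225) → take 7/10 of B → 95.90; 39/39 used.
3 item(s) taken whole; one partial (take 7/10 of B).

3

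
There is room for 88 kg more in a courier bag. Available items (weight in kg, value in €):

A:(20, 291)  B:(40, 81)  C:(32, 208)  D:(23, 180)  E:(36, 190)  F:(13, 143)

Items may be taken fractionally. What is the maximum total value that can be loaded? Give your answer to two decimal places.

822.00

Sort by value per unit weight and fill in that order.
Ratios (sorted): A 14.55, F 11.00, D 7.83, C 6.50, E 5.28, B 2.02
take A (20 @ 291); take F (13 @ 143); take D (23 @ 180); take C (32 @ 208). Capacity used 88/88.
Total value = 822.00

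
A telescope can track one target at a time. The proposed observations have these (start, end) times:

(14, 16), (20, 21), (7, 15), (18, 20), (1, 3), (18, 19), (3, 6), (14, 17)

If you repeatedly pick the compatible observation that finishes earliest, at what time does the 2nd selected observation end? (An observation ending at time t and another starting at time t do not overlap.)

6

Greedy by earliest finish: after sorting by end time, pick each interval compatible with the last pick.
Sorted by end: (1,3)  (3,6)  (7,15)  (14,16)  (14,17)  (18,19)  (18,20)  (20,21)
take (1,3); take (3,6); take (7,15); skip (14,16); take (18,19); take (20,21).
Selected: (1,3) (3,6) (7,15) (18,19) (20,21)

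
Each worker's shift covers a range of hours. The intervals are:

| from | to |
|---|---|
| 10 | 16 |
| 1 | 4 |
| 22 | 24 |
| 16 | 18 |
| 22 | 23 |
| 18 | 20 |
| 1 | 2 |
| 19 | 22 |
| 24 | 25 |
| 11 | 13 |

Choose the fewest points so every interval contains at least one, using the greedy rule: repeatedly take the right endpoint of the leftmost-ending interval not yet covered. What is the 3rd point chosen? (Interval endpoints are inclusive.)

Process intervals by earliest right end; each time one isn't hit yet, stab at its right endpoint.
Sorted: [1,2] [1,4] [11,13] [10,16] [16,18] [18,20] [19,22] [22,23] [22,24] [24,25]
{[1,2],[1,4]} hit by 2; {[11,13],[10,16]} hit by 13; {[16,18],[18,20]} hit by 18; {[19,22],[22,23],[22,24]} hit by 22; {[24,25]} hit by 25.
Points: 2, 13, 18, 22, 25 (5 total).

18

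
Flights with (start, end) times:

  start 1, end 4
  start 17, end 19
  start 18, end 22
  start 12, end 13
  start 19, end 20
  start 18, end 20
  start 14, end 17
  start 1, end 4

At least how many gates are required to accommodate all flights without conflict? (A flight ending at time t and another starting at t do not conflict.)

3

The answer is the maximum number of intervals overlapping at any instant.
Events (time:±→running): 1:+→1 1:+→2 4:-→1 4:-→0 12:+→1 13:-→0 14:+→1 17:-→0 17:+→1 18:+→2 18:+→3 … peak 3.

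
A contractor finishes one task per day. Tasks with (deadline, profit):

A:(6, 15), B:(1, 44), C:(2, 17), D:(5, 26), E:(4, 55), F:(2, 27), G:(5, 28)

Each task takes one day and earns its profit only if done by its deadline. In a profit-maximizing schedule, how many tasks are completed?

6

Take jobs in profit order; each goes to the latest open slot no later than its deadline.
By profit: E(d4,55), B(d1,44), G(d5,28), F(d2,27), D(d5,26), C(d2,17), A(d6,15)
E→slot 4; B→slot 1; G→slot 5; F→slot 2; D→slot 3; C skipped; A→slot 6.
6 of 7 scheduled.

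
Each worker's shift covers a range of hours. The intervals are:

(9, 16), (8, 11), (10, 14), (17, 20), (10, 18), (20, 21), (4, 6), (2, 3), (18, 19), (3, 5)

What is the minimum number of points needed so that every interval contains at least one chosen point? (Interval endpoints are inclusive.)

Sorted: [2,3] [3,5] [4,6] [8,11] [10,14] [9,16] [10,18] [18,19] [17,20] [20,21]
{[2,3],[3,5]} hit by 3; {[4,6]} hit by 6; {[8,11],[10,14],[9,16],[10,18]} hit by 11; {[18,19],[17,20]} hit by 19; {[20,21]} hit by 21.
Points: 3, 6, 11, 19, 21 (5 total).

5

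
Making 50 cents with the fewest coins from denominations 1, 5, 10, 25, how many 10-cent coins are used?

0

50 − 2×25→0
Count of 10: 0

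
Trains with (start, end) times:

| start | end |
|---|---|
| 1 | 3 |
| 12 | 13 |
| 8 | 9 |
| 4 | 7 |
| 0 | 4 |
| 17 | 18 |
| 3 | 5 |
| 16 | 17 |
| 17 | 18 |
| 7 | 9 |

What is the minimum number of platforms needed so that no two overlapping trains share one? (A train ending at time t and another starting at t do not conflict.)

Count concurrent intervals with a sweep; the peak is the room count.
Events (time:±→running): 0:+→1 1:+→2 … peak 2.

2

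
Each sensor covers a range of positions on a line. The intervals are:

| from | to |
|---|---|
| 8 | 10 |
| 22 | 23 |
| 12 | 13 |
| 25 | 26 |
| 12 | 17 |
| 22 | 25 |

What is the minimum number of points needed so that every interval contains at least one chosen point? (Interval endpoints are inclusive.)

4

Sorted: [8,10] [12,13] [12,17] [22,23] [22,25] [25,26]
{[8,10]} hit by 10; {[12,13],[12,17]} hit by 13; {[22,23],[22,25]} hit by 23; {[25,26]} hit by 26.
Points: 10, 13, 23, 26 (4 total).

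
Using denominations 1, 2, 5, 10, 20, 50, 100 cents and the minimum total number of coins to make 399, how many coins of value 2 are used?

2

399 − 3×100→99 − 1×50→49 − 2×20→9 − 1×5→4 − 2×2→0
Count of 2: 2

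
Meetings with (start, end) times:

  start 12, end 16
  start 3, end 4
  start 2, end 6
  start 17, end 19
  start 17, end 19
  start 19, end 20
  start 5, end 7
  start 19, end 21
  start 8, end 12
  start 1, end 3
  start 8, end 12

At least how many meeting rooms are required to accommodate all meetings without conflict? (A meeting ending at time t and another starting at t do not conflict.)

Count concurrent intervals with a sweep; the peak is the room count.
Events (time:±→running): 1:+→1 2:+→2 … peak 2.

2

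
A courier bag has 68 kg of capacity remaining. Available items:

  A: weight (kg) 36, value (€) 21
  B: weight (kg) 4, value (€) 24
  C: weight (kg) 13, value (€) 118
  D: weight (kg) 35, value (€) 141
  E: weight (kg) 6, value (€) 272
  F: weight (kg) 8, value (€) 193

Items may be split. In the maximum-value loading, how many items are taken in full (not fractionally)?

5

Order: E (272/6=45.33) > F (193/8=24.12) > C (118/13=9.08) > B (24/4=6.00) > D (141/35=4.03) > A (21/36=0.58)
Fill: take E (6 @ 272) → take F (8 @ 193) → take C (13 @ 118) → take B (4 @ 24) → take D (35 @ 141) → take 2/36 of A → 1.17; 68/68 used.
5 item(s) taken whole; one partial (take 2/36 of A).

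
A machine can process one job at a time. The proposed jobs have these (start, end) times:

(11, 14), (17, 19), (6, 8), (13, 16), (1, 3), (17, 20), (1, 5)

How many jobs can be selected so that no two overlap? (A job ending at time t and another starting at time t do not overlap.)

By end time: (1,3), (1,5), (6,8), (11,14), (13,16), (17,19), (17,20).
Pick (1,3); next start ≥ 3 → (6,8); next start ≥ 8 → (11,14); next start ≥ 14 → (17,19).
Selected 4 jobs.

4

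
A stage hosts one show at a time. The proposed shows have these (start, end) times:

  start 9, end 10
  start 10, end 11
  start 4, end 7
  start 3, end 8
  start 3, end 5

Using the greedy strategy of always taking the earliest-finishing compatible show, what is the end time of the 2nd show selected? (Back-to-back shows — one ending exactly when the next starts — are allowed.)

Sorted by end: (3,5)  (4,7)  (3,8)  (9,10)  (10,11)
take (3,5); skip (4,7); take (9,10); take (10,11).
Selected: (3,5) (9,10) (10,11)

10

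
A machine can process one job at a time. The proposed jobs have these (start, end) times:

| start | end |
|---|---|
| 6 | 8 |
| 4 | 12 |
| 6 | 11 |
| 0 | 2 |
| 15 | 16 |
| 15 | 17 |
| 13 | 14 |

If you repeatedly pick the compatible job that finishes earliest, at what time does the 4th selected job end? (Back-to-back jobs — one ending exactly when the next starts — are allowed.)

16

By end time: (0,2), (6,8), (6,11), (4,12), (13,14), (15,16), (15,17).
Pick (0,2); next start ≥ 2 → (6,8); next start ≥ 8 → (13,14); next start ≥ 14 → (15,16).
Selected: (0,2) (6,8) (13,14) (15,16)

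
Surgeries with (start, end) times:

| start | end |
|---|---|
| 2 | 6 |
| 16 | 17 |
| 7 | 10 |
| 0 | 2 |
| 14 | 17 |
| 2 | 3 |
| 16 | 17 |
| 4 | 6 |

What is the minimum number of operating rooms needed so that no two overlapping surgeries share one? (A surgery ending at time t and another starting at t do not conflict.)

starts: [0, 2, 2, 4, 7, 14, 16, 16]
ends:   [2, 3, 6, 6, 10, 17, 17, 17]
s0→1 e2→0 s2→1 s2→2 e3→1 s4→2 e6→1 e6→0 s7→1 e10→0 s14→1 s16→2 s16→3  — peak 3.

3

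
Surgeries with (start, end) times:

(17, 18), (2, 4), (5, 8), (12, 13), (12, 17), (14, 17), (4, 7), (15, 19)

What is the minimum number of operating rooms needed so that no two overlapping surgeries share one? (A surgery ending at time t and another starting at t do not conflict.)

starts: [2, 4, 5, 12, 12, 14, 15, 17]
ends:   [4, 7, 8, 13, 17, 17, 18, 19]
s2→1 e4→0 s4→1 s5→2 e7→1 e8→0 s12→1 s12→2 e13→1 s14→2 s15→3  — peak 3.

3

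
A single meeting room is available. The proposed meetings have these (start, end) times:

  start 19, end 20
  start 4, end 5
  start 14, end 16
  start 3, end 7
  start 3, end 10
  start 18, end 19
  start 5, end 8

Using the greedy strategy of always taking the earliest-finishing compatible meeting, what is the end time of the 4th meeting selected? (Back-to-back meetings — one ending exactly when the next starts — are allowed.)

Sorted by end: (4,5)  (3,7)  (5,8)  (3,10)  (14,16)  (18,19)  (19,20)
take (4,5); take (5,8); take (14,16); take (18,19); take (19,20).
Selected: (4,5) (5,8) (14,16) (18,19) (19,20)

19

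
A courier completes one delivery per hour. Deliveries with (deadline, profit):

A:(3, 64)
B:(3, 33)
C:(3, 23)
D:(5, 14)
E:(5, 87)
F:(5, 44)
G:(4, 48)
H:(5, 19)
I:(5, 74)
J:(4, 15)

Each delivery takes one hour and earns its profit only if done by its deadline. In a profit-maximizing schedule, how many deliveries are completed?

By profit: E(d5,87), I(d5,74), A(d3,64), G(d4,48), F(d5,44), B(d3,33), C(d3,23), H(d5,19), J(d4,15), D(d5,14)
E→slot 5; I→slot 4; A→slot 3; G→slot 2; F→slot 1; B skipped; C skipped; H skipped; J skipped; D skipped.
5 of 10 scheduled.

5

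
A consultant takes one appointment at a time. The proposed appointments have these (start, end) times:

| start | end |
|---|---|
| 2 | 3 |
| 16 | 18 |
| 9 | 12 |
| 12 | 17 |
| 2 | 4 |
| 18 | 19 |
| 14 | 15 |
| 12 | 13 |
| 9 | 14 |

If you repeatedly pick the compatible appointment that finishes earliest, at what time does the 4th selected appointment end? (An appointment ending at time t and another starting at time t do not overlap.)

15

By end time: (2,3), (2,4), (9,12), (12,13), (9,14), (14,15), (12,17), (16,18), (18,19).
Pick (2,3); next start ≥ 3 → (9,12); next start ≥ 12 → (12,13); next start ≥ 13 → (14,15); next start ≥ 15 → (16,18); next start ≥ 18 → (18,19).
Selected: (2,3) (9,12) (12,13) (14,15) (16,18) (18,19)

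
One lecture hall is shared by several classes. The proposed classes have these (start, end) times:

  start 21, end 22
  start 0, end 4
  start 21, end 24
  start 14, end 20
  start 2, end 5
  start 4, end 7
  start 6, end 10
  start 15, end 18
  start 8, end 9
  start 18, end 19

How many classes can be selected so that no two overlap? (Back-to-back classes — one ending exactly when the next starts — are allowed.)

Greedy by earliest finish: after sorting by end time, pick each interval compatible with the last pick.
Sorted by end: (0,4)  (2,5)  (4,7)  (8,9)  (6,10)  (15,18)  (18,19)  (14,20)  (21,22)  (21,24)
take (0,4); take (4,7); take (8,9); take (15,18); take (18,19); skip (14,20); take (21,22); skip (21,24).
Selected 6 classes.

6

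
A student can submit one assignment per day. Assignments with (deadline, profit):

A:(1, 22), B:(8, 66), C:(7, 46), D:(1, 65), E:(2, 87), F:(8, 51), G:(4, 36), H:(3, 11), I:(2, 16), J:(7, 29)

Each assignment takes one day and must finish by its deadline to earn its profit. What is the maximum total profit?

Sort by profit descending; place each in the latest free slot ≤ its deadline.
Profit order: E=87 B=66 D=65 F=51 C=46 G=36 J=29 A=22 I=16 H=11
Assign: E→slot 2, B→slot 8, D→slot 1, F→slot 7, C→slot 6, G→slot 4, J→slot 5, A skipped, I skipped, H→slot 3.
Slots: [1:D] [2:E] [3:H] [4:G] [5:J] [6:C] [7:F] [8:B]
Profit = 65 + 87 + 11 + 36 + 29 + 46 + 51 + 66 = 391

391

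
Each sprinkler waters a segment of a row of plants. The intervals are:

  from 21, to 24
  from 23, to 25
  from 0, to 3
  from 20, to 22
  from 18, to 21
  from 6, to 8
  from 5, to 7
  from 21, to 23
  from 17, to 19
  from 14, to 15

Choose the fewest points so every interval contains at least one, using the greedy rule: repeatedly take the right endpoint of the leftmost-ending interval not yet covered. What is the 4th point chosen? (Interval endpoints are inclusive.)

Process intervals by earliest right end; each time one isn't hit yet, stab at its right endpoint.
By right end: [0,3]  [5,7]  [6,8]  [14,15]  [17,19]  [18,21]  [20,22]  [21,23]  [21,24]  [23,25]
[0,3] uncovered → point at 3; [5,7] uncovered → point at 7; [14,15] uncovered → point at 15; [17,19] uncovered → point at 19; [20,22] uncovered → point at 22; [23,25] uncovered → point at 25.
Points: 3, 7, 15, 19, 22, 25 (6 total).

19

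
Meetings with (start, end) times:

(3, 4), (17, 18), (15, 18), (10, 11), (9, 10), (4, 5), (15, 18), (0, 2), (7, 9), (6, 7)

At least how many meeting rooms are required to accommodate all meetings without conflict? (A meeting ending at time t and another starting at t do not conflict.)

3

The answer is the maximum number of intervals overlapping at any instant.
Events (time:±→running): 0:+→1 2:-→0 3:+→1 4:-→0 4:+→1 5:-→0 6:+→1 7:-→0 7:+→1 9:-→0 9:+→1 10:-→0 10:+→1 11:-→0 15:+→1 15:+→2 17:+→3 … peak 3.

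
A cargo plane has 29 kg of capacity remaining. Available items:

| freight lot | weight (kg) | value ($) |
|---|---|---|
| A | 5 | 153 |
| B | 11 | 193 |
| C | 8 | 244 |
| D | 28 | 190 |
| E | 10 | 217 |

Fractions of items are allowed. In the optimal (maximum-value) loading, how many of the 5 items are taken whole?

3

Order: A (153/5=30.60) > C (244/8=30.50) > E (217/10=21.70) > B (193/11=17.55) > D (190/28=6.79)
Fill: take A (5 @ 153) → take C (8 @ 244) → take E (10 @ 217) → take 6/11 of B → 105.27; 29/29 used.
3 item(s) taken whole; one partial (take 6/11 of B).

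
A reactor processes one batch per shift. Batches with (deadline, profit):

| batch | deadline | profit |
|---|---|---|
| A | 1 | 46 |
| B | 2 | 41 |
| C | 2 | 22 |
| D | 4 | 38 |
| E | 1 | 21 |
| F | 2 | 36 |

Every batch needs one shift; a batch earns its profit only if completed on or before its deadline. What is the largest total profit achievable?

By profit: A(d1,46), B(d2,41), D(d4,38), F(d2,36), C(d2,22), E(d1,21)
A→slot 1; B→slot 2; D→slot 4; F skipped; C skipped; E skipped.
Profit = 46 + 41 + 38 = 125

125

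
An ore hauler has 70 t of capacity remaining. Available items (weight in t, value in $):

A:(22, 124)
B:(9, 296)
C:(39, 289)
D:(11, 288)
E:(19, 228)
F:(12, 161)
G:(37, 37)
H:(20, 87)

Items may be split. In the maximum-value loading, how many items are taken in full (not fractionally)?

Ratios (sorted): B 32.89, D 26.18, F 13.42, E 12.00, C 7.41, A 5.64, H 4.35, G 1.00
take B (9 @ 296); take D (11 @ 288); take F (12 @ 161); take E (19 @ 228); take 19/39 of C → 140.79. Capacity used 70/70.
4 item(s) taken whole; one partial (take 19/39 of C).

4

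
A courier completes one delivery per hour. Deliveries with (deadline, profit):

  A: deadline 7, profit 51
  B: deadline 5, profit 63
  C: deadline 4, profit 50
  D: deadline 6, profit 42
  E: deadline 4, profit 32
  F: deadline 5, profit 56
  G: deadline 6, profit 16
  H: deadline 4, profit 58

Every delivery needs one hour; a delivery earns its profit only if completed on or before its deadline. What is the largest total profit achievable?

Sort by profit descending; place each in the latest free slot ≤ its deadline.
Profit order: B=63 H=58 F=56 A=51 C=50 D=42 E=32 G=16
Assign: B→slot 5, H→slot 4, F→slot 3, A→slot 7, C→slot 2, D→slot 6, E→slot 1, G skipped.
Slots: [1:E] [2:C] [3:F] [4:H] [5:B] [6:D] [7:A]
Profit = 32 + 50 + 56 + 58 + 63 + 42 + 51 = 352

352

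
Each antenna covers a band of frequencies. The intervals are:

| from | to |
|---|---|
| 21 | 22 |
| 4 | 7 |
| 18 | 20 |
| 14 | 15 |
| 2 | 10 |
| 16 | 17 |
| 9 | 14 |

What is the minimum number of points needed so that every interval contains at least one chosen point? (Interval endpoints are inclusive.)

Process intervals by earliest right end; each time one isn't hit yet, stab at its right endpoint.
Sorted: [4,7] [2,10] [9,14] [14,15] [16,17] [18,20] [21,22]
{[4,7],[2,10]} hit by 7; {[9,14],[14,15]} hit by 14; {[16,17]} hit by 17; {[18,20]} hit by 20; {[21,22]} hit by 22.
Points: 7, 14, 17, 20, 22 (5 total).

5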